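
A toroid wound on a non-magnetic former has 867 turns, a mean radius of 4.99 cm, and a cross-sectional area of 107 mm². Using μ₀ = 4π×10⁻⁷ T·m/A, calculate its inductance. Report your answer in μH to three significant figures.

L ≈ 322 μH

For a thin toroid, L = μ₀N²A/(2πR).
L = (4π×10⁻⁷)(867)²(1.070×10^-4) / (2π×4.990×10^-2 m) = 3.224×10^-4 H.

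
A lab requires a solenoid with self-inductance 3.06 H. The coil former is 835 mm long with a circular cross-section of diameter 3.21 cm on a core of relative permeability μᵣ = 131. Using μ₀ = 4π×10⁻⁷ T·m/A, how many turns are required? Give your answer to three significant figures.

A = π(d/2)² = π(1.605×10^-2 m)² = 8.093×10^-4 m².
From L = μ₀μᵣN²A/ℓ, N = √(Lℓ / (μ₀μᵣA)).
N = √[(3.06)(0.835) / ((4π×10⁻⁷)(131)×8.093×10^-4)] = √(1.918×10^7) ≈ 4379.4.

N ≈ 4380 turns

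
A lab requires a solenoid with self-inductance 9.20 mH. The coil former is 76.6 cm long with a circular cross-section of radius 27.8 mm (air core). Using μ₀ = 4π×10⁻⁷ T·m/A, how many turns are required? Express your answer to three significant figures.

A = πr² = π(2.780×10^-2 m)² = 2.428×10^-3 m².
From L = μ₀N²A/ℓ, N = √(Lℓ / (μ₀A)).
N = √[(9.200×10^-3)(0.766) / ((4π×10⁻⁷)×2.428×10^-3)] = √(2.310×10^6) ≈ 1519.8.

N ≈ 1520 turns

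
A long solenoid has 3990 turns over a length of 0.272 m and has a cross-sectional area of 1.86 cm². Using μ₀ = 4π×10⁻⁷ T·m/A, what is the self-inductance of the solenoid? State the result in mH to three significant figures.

A = 1.86 cm² = 1.860×10^-4 m².
For a long solenoid, L = μ₀N²A/ℓ.
L = (4π×10⁻⁷)(3990)²(1.860×10^-4)/(0.272 m) = 1.368×10^-2 H.

L ≈ 13.7 mH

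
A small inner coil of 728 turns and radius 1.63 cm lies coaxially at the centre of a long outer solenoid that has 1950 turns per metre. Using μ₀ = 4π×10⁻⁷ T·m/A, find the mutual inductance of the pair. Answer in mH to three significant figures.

M ≈ 1.49 mH

The outer solenoid produces a uniform field B₁ = μ₀n₁I₁ across the inner coil,
so the flux linkage is N₂Φ = N₂B₁A₂ = μ₀n₁N₂A₂·I₁, giving M = μ₀n₁N₂A₂.
A₂ = πr² = π(1.630×10^-2 m)² = 8.347×10^-4 m².
M = (4π×10⁻⁷)(1950)(728)(8.347×10^-4) = 1.489×10^-3 H.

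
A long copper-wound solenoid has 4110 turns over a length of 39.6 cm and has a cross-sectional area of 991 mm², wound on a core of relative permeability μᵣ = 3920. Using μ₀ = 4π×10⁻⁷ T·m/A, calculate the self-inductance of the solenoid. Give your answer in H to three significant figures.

L ≈ 208 H

A = 991 mm² = 9.910×10^-4 m².
For a long solenoid, L = μ₀μᵣN²A/ℓ.
L = (4π×10⁻⁷)(3920)(4110)²(9.910×10^-4)/(0.396 m) = 208.2 H.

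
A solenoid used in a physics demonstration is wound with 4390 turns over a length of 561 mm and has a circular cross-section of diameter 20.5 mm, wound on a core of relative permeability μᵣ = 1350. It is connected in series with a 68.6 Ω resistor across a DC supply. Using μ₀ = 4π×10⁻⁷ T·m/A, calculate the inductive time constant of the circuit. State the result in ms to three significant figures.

τ ≈ 280 ms

A = π(d/2)² = π(1.025×10^-2 m)² = 3.301×10^-4 m².
L = μ₀μᵣN²A/ℓ = (4π×10⁻⁷)(1350)(4390)²(3.301×10^-4)/(0.561) = 19.24 H.
τ = L/R = (19.24)/(68.6) = 0.2804 s.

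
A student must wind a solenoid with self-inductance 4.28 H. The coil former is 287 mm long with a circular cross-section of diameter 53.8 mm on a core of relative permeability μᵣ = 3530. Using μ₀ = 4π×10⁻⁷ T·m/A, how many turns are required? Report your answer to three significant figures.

A = π(d/2)² = π(2.690×10^-2 m)² = 2.273×10^-3 m².
From L = μ₀μᵣN²A/ℓ, N = √(Lℓ / (μ₀μᵣA)).
N = √[(4.28)(0.287) / ((4π×10⁻⁷)(3530)×2.273×10^-3)] = √(1.218×10^5) ≈ 349.0.

N ≈ 349 turns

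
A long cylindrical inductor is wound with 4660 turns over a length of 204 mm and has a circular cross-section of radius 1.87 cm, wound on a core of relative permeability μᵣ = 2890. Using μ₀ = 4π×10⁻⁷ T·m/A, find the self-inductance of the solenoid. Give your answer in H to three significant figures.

L ≈ 425 H

A = πr² = π(1.870×10^-2 m)² = 1.099×10^-3 m².
For a long solenoid, L = μ₀μᵣN²A/ℓ.
L = (4π×10⁻⁷)(2890)(4660)²(1.099×10^-3)/(0.204 m) = 424.7 H.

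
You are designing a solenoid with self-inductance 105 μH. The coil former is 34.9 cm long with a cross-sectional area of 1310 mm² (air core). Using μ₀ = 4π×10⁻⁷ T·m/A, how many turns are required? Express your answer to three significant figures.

A = 1310 mm² = 1.310×10^-3 m².
From L = μ₀N²A/ℓ, N = √(Lℓ / (μ₀A)).
N = √[(1.050×10^-4)(0.349) / ((4π×10⁻⁷)×1.310×10^-3)] = √(2.226×10^4) ≈ 149.2.

N ≈ 149 turns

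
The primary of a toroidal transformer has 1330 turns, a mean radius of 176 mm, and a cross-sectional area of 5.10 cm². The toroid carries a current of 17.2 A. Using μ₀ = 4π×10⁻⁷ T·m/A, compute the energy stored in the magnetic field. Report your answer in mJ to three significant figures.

L = μ₀N²A/(2πR) = (4π×10⁻⁷)(1330)²(5.100×10^-4)/(2π×0.176) = 1.025×10^-3 H.
U = ½LI² = ½(1.025×10^-3)(17.2)² = 0.1516 J.

U ≈ 152 mJ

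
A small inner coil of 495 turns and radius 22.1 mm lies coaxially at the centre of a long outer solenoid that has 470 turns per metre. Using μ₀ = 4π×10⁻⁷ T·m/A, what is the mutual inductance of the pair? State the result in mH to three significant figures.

The outer solenoid produces a uniform field B₁ = μ₀n₁I₁ across the inner coil,
so the flux linkage is N₂Φ = N₂B₁A₂ = μ₀n₁N₂A₂·I₁, giving M = μ₀n₁N₂A₂.
A₂ = πr² = π(2.210×10^-2 m)² = 1.534×10^-3 m².
M = (4π×10⁻⁷)(470)(495)(1.534×10^-3) = 4.486×10^-4 H.

M ≈ 0.449 mH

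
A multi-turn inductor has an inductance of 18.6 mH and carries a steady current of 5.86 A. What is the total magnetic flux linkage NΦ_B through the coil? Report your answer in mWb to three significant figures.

From L = NΦ_B/I, the flux linkage is NΦ_B = LI.
NΦ_B = (1.860×10^-2 H)(5.86 A) = 0.109 Wb.

NΦ_B ≈ 109 mWb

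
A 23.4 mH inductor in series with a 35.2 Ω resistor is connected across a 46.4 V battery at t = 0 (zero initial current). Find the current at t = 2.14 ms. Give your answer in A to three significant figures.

I ≈ 1.27 A

τ = L/R = 2.340×10^-2/35.2 = 6.648×10^-4 s; final current I_∞ = ε/R = 46.4/35.2 = 1.318 A.
I(t) = I_∞(1 − e^(−t/τ)) with t/τ = 3.219.
I = (1.318)(1 − e^(−3.219)) = 1.265 A.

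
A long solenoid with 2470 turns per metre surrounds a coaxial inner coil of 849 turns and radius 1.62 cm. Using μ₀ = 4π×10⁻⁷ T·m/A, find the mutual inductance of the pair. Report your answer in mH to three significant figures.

M ≈ 2.17 mH

The outer solenoid produces a uniform field B₁ = μ₀n₁I₁ across the inner coil,
so the flux linkage is N₂Φ = N₂B₁A₂ = μ₀n₁N₂A₂·I₁, giving M = μ₀n₁N₂A₂.
A₂ = πr² = π(1.620×10^-2 m)² = 8.2448×10^-4 m².
M = (4π×10⁻⁷)(2470)(849)(8.2448×10^-4) = 2.173×10^-3 H.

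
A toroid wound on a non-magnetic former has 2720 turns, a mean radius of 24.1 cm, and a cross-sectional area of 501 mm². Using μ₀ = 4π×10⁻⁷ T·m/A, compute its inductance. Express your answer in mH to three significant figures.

L ≈ 3.08 mH

For a thin toroid, L = μ₀N²A/(2πR).
L = (4π×10⁻⁷)(2720)²(5.010×10^-4) / (2π×0.241 m) = 3.076×10^-3 H.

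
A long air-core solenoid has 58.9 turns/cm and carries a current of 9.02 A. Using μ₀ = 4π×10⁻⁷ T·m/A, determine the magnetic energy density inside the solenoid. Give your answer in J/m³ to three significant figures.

u ≈ 1770 J/m³

B = μ₀nI = (4π×10⁻⁷)(5.890×10^3)(9.02) = 6.676×10^-2 T.
u = B²/(2μ₀) = (6.676×10^-2)²/(2×4π×10⁻⁷) = 1.773×10^3 J/m³.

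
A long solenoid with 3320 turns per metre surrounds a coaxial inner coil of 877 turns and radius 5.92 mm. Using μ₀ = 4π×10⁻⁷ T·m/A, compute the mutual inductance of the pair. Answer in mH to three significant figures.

M ≈ 0.403 mH

The outer solenoid produces a uniform field B₁ = μ₀n₁I₁ across the inner coil,
so the flux linkage is N₂Φ = N₂B₁A₂ = μ₀n₁N₂A₂·I₁, giving M = μ₀n₁N₂A₂.
A₂ = πr² = π(5.920×10^-3 m)² = 1.101×10^-4 m².
M = (4π×10⁻⁷)(3320)(877)(1.101×10^-4) = 4.028×10^-4 H.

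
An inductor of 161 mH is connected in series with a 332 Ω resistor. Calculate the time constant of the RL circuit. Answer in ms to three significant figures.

τ = L/R = (0.161 H)/(332 Ω) = 4.849×10^-4 s.

τ ≈ 0.485 ms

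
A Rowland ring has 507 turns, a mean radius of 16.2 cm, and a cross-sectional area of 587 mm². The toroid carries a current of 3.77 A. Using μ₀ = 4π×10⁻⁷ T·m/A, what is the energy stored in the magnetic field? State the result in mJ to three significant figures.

U ≈ 1.32 mJ

L = μ₀N²A/(2πR) = (4π×10⁻⁷)(507)²(5.870×10^-4)/(2π×0.162) = 1.863×10^-4 H.
U = ½LI² = ½(1.863×10^-4)(3.77)² = 1.324×10^-3 J.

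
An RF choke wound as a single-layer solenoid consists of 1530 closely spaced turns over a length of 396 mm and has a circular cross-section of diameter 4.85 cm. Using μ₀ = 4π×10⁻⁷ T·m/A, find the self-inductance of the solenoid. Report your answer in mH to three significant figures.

L ≈ 13.7 mH

A = π(d/2)² = π(2.425×10^-2 m)² = 1.847×10^-3 m².
For a long solenoid, L = μ₀N²A/ℓ.
L = (4π×10⁻⁷)(1530)²(1.847×10^-3)/(0.396 m) = 1.372×10^-2 H.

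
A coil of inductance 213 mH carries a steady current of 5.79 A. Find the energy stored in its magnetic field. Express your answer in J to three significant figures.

Stored magnetic energy: U = ½LI².
U = ½(0.213 H)(5.79 A)² = 3.57 J.

U ≈ 3.57 J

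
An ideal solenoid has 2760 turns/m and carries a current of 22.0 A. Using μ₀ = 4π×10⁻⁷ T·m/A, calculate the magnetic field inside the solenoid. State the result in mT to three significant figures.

Inside a long solenoid, B = μ₀nI.
B = (4π×10⁻⁷)(2.760×10^3 m⁻¹)(22.0 A) = 7.630×10^-2 T.

B ≈ 76.3 mT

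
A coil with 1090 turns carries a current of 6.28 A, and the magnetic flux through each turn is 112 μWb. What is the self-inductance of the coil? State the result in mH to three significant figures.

Self-inductance is defined by L = NΦ_B/I (flux linkage over current).
L = (1090)(1.120×10^-4 Wb)/(6.28 A) = 1.944×10^-2 H.

L ≈ 19.4 mH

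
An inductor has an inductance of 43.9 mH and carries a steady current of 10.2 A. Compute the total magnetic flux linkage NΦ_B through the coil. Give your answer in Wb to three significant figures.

NΦ_B ≈ 0.448 Wb

From L = NΦ_B/I, the flux linkage is NΦ_B = LI.
NΦ_B = (4.390×10^-2 H)(10.2 A) = 0.4478 Wb.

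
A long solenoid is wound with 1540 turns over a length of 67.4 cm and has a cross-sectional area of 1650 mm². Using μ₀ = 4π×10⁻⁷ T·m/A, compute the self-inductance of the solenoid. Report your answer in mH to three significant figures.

L ≈ 7.30 mH

A = 1650 mm² = 1.650×10^-3 m².
For a long solenoid, L = μ₀N²A/ℓ.
L = (4π×10⁻⁷)(1540)²(1.650×10^-3)/(0.674 m) = 7.296×10^-3 H.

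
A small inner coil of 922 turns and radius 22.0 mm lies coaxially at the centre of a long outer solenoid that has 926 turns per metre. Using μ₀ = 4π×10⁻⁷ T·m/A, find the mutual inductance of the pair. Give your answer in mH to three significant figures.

The outer solenoid produces a uniform field B₁ = μ₀n₁I₁ across the inner coil,
so the flux linkage is N₂Φ = N₂B₁A₂ = μ₀n₁N₂A₂·I₁, giving M = μ₀n₁N₂A₂.
A₂ = πr² = π(2.200×10^-2 m)² = 1.521×10^-3 m².
M = (4π×10⁻⁷)(926)(922)(1.521×10^-3) = 1.631×10^-3 H.

M ≈ 1.63 mH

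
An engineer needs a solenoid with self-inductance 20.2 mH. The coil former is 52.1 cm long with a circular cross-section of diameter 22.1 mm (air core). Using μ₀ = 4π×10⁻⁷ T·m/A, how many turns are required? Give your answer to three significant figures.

N ≈ 4670 turns

A = π(d/2)² = π(1.105×10^-2 m)² = 3.836×10^-4 m².
From L = μ₀N²A/ℓ, N = √(Lℓ / (μ₀A)).
N = √[(2.020×10^-2)(0.521) / ((4π×10⁻⁷)×3.836×10^-4)] = √(2.183×10^7) ≈ 4672.5.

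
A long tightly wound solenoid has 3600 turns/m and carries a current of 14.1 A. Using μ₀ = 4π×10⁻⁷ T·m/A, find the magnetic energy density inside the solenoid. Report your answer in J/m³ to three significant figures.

B = μ₀nI = (4π×10⁻⁷)(3.600×10^3)(14.1) = 6.379×10^-2 T.
u = B²/(2μ₀) = (6.379×10^-2)²/(2×4π×10⁻⁷) = 1.619×10^3 J/m³.

u ≈ 1620 J/m³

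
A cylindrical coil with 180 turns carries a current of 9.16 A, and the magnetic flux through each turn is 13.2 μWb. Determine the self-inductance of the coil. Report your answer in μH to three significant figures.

Self-inductance is defined by L = NΦ_B/I (flux linkage over current).
L = (180)(1.320×10^-5 Wb)/(9.16 A) = 2.594×10^-4 H.

L ≈ 259 μH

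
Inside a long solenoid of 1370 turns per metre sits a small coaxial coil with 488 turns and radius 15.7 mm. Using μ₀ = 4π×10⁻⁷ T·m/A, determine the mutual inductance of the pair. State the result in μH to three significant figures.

The outer solenoid produces a uniform field B₁ = μ₀n₁I₁ across the inner coil,
so the flux linkage is N₂Φ = N₂B₁A₂ = μ₀n₁N₂A₂·I₁, giving M = μ₀n₁N₂A₂.
A₂ = πr² = π(1.570×10^-2 m)² = 7.744×10^-4 m².
M = (4π×10⁻⁷)(1370)(488)(7.744×10^-4) = 6.506×10^-4 H.

M ≈ 651 μH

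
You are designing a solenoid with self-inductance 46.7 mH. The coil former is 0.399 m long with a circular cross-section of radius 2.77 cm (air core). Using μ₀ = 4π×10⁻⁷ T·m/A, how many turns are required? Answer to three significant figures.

A = πr² = π(2.770×10^-2 m)² = 2.411×10^-3 m².
From L = μ₀N²A/ℓ, N = √(Lℓ / (μ₀A)).
N = √[(4.670×10^-2)(0.399) / ((4π×10⁻⁷)×2.411×10^-3)] = √(6.151×10^6) ≈ 2480.2.

N ≈ 2480 turns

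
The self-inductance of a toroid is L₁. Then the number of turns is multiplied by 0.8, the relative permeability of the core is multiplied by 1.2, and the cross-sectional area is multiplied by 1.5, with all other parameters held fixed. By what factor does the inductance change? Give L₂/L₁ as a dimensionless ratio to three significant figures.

For a toroid, L ∝ μᵣN²A/R.
L₂/L₁ = (0.8)^2 × (1.2) × (1.5) = 1.15.

L₂/L₁ = 1.15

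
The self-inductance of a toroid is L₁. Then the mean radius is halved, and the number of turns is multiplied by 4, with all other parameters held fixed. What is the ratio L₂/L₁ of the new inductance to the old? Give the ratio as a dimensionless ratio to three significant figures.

For a toroid, L ∝ μᵣN²A/R.
L₂/L₁ = (0.5)^-1 × (4)^2 = 32.0.

L₂/L₁ = 32.0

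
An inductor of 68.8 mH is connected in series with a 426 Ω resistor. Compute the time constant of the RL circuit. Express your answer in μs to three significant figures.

τ ≈ 162 μs

τ = L/R = (6.880×10^-2 H)/(426 Ω) = 1.615×10^-4 s.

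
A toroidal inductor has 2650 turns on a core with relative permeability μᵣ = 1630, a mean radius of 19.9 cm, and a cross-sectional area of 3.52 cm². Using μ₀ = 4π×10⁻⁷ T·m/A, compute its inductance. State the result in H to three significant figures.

L ≈ 4.05 H

For a thin toroid, L = μ₀μᵣN²A/(2πR).
L = (4π×10⁻⁷)(1630)(2650)²(3.520×10^-4) / (2π×0.199 m) = 4.049 H.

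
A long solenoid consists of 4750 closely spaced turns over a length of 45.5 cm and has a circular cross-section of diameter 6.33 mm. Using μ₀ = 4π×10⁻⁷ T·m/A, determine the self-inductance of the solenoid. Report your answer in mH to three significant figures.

A = π(d/2)² = π(3.165×10^-3 m)² = 3.147×10^-5 m².
For a long solenoid, L = μ₀N²A/ℓ.
L = (4π×10⁻⁷)(4750)²(3.147×10^-5)/(0.455 m) = 1.961×10^-3 H.

L ≈ 1.96 mH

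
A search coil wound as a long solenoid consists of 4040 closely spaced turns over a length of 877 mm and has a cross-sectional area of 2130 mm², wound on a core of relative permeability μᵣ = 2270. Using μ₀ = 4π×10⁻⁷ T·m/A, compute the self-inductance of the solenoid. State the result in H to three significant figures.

L ≈ 113 H

A = 2130 mm² = 2.130×10^-3 m².
For a long solenoid, L = μ₀μᵣN²A/ℓ.
L = (4π×10⁻⁷)(2270)(4040)²(2.130×10^-3)/(0.877 m) = 113.1 H.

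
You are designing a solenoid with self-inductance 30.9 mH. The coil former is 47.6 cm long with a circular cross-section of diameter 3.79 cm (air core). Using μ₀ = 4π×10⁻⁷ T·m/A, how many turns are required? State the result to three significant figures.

N ≈ 3220 turns

A = π(d/2)² = π(1.895×10^-2 m)² = 1.128×10^-3 m².
From L = μ₀N²A/ℓ, N = √(Lℓ / (μ₀A)).
N = √[(3.090×10^-2)(0.476) / ((4π×10⁻⁷)×1.128×10^-3)] = √(1.037×10^7) ≈ 3221.0.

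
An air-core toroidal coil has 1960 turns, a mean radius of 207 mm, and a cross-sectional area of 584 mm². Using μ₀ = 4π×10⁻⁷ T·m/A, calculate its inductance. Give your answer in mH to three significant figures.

L ≈ 2.17 mH

For a thin toroid, L = μ₀N²A/(2πR).
L = (4π×10⁻⁷)(1960)²(5.840×10^-4) / (2π×0.207 m) = 2.168×10^-3 H.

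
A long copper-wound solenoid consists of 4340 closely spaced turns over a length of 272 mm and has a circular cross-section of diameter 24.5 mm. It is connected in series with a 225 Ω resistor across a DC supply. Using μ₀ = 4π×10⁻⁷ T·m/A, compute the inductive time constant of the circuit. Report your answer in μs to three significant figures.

A = π(d/2)² = π(1.225×10^-2 m)² = 4.714×10^-4 m².
L = μ₀N²A/ℓ = (4π×10⁻⁷)(4340)²(4.714×10^-4)/(0.272) = 4.102×10^-2 H.
τ = L/R = (4.102×10^-2)/(225) = 1.823×10^-4 s.

τ ≈ 182 μs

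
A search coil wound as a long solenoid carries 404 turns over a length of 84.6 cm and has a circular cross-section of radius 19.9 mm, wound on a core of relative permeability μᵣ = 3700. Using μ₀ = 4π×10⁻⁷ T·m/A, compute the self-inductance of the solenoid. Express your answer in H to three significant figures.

L ≈ 1.12 H

A = πr² = π(1.990×10^-2 m)² = 1.244×10^-3 m².
For a long solenoid, L = μ₀μᵣN²A/ℓ.
L = (4π×10⁻⁷)(3700)(404)²(1.244×10^-3)/(0.846 m) = 1.116 H.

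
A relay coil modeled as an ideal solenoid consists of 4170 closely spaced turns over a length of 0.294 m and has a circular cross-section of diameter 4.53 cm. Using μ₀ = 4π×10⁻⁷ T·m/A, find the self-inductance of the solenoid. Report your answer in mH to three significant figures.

L ≈ 120 mH

A = π(d/2)² = π(2.265×10^-2 m)² = 1.612×10^-3 m².
For a long solenoid, L = μ₀N²A/ℓ.
L = (4π×10⁻⁷)(4170)²(1.612×10^-3)/(0.294 m) = 0.1198 H.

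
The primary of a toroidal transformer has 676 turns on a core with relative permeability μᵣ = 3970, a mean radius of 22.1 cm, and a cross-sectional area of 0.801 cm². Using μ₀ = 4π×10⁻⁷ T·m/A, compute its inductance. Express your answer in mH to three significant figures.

For a thin toroid, L = μ₀μᵣN²A/(2πR).
L = (4π×10⁻⁷)(3970)(676)²(8.010×10^-5) / (2π×0.221 m) = 0.1315 H.

L ≈ 132 mH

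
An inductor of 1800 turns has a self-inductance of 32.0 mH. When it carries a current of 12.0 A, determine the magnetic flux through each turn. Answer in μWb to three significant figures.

From L = NΦ_B/I, the flux per turn is Φ_B = LI/N.
Φ_B = (3.200×10^-2 H)(12.0 A)/1800 = 2.133×10^-4 Wb.

Φ_B ≈ 213 μWb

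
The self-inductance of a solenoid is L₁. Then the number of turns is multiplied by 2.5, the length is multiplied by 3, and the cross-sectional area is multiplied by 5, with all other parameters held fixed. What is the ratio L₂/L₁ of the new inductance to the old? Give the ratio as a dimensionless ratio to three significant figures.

For a solenoid, L ∝ μᵣN²A/ℓ.
L₂/L₁ = (2.5)^2 × (3)^-1 × (5) = 10.4.

L₂/L₁ = 10.4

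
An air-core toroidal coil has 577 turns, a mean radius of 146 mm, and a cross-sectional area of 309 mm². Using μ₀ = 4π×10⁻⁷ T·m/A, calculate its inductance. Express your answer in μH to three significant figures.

For a thin toroid, L = μ₀N²A/(2πR).
L = (4π×10⁻⁷)(577)²(3.090×10^-4) / (2π×0.146 m) = 1.409×10^-4 H.

L ≈ 141 μH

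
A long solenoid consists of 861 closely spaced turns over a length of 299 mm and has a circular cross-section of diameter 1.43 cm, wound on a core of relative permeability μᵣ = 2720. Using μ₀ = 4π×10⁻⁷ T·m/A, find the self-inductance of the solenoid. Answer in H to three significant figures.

L ≈ 1.36 H

A = π(d/2)² = π(7.150×10^-3 m)² = 1.606×10^-4 m².
For a long solenoid, L = μ₀μᵣN²A/ℓ.
L = (4π×10⁻⁷)(2720)(861)²(1.606×10^-4)/(0.299 m) = 1.361 H.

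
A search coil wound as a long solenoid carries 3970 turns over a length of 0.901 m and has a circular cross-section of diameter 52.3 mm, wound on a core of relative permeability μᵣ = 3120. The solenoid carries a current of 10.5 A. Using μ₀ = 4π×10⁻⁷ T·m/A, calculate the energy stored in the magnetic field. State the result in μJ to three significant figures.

A = π(d/2)² = π(2.615×10^-2 m)² = 2.148×10^-3 m².
L = μ₀μᵣN²A/ℓ = (4π×10⁻⁷)(3120)(3970)²(2.148×10^-3)/(0.901) = 147.3 H.
U = ½LI² = ½(147.3)(10.5)² = 8.122×10^3 J.

U ≈ 8120000000 μJ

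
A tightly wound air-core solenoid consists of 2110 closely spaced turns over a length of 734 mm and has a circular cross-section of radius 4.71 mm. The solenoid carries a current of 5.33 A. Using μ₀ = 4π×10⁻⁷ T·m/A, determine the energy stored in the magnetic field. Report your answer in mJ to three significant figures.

A = πr² = π(4.710×10^-3 m)² = 6.969×10^-5 m².
L = μ₀N²A/ℓ = (4π×10⁻⁷)(2110)²(6.969×10^-5)/(0.734) = 5.312×10^-4 H.
U = ½LI² = ½(5.312×10^-4)(5.33)² = 7.546×10^-3 J.

U ≈ 7.55 mJ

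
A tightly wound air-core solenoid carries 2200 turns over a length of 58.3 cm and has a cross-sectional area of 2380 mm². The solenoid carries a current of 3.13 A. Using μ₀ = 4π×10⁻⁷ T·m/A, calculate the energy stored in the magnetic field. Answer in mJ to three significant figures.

A = 2380 mm² = 2.380×10^-3 m².
L = μ₀N²A/ℓ = (4π×10⁻⁷)(2200)²(2.380×10^-3)/(0.583) = 2.483×10^-2 H.
U = ½LI² = ½(2.483×10^-2)(3.13)² = 0.1216 J.

U ≈ 122 mJ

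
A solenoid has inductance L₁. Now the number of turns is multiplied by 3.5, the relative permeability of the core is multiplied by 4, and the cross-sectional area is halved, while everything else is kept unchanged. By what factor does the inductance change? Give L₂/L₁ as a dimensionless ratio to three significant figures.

L₂/L₁ = 24.5

For a solenoid, L ∝ μᵣN²A/ℓ.
L₂/L₁ = (3.5)^2 × (4) × (0.5) = 24.5.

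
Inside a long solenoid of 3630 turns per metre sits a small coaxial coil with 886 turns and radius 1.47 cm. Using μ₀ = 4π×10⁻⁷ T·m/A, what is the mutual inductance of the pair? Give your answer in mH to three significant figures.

M ≈ 2.74 mH

The outer solenoid produces a uniform field B₁ = μ₀n₁I₁ across the inner coil,
so the flux linkage is N₂Φ = N₂B₁A₂ = μ₀n₁N₂A₂·I₁, giving M = μ₀n₁N₂A₂.
A₂ = πr² = π(1.470×10^-2 m)² = 6.789×10^-4 m².
M = (4π×10⁻⁷)(3630)(886)(6.789×10^-4) = 2.744×10^-3 H.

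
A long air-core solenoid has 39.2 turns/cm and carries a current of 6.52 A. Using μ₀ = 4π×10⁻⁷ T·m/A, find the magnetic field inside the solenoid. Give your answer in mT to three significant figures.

B ≈ 32.1 mT

Inside a long solenoid, B = μ₀nI.
B = (4π×10⁻⁷)(3.920×10^3 m⁻¹)(6.52 A) = 3.212×10^-2 T.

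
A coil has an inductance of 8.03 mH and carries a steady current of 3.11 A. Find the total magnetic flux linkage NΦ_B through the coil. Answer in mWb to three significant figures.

From L = NΦ_B/I, the flux linkage is NΦ_B = LI.
NΦ_B = (8.030×10^-3 H)(3.11 A) = 2.497×10^-2 Wb.

NΦ_B ≈ 25.0 mWb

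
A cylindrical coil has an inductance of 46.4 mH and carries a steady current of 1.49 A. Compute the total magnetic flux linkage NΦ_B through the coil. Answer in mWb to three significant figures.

NΦ_B ≈ 69.1 mWb

From L = NΦ_B/I, the flux linkage is NΦ_B = LI.
NΦ_B = (4.640×10^-2 H)(1.49 A) = 6.914×10^-2 Wb.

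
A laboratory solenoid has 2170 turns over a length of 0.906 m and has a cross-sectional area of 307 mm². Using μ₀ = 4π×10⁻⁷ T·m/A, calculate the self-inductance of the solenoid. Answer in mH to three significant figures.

A = 307 mm² = 3.070×10^-4 m².
For a long solenoid, L = μ₀N²A/ℓ.
L = (4π×10⁻⁷)(2170)²(3.070×10^-4)/(0.906 m) = 2.005×10^-3 H.

L ≈ 2.01 mH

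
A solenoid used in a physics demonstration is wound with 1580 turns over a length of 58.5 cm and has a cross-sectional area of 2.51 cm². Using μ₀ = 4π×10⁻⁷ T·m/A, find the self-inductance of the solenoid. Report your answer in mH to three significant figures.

L ≈ 1.35 mH

A = 2.51 cm² = 2.510×10^-4 m².
For a long solenoid, L = μ₀N²A/ℓ.
L = (4π×10⁻⁷)(1580)²(2.510×10^-4)/(0.585 m) = 1.346×10^-3 H.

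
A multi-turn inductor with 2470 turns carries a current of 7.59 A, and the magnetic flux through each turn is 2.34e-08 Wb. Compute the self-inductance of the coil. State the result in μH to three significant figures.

L ≈ 7.62 μH

Self-inductance is defined by L = NΦ_B/I (flux linkage over current).
L = (2470)(2.340×10^-8 Wb)/(7.59 A) = 7.615×10^-6 H.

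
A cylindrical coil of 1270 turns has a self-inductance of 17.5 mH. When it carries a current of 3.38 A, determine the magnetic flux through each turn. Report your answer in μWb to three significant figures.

Φ_B ≈ 46.6 μWb

From L = NΦ_B/I, the flux per turn is Φ_B = LI/N.
Φ_B = (1.750×10^-2 H)(3.38 A)/1270 = 4.657×10^-5 Wb.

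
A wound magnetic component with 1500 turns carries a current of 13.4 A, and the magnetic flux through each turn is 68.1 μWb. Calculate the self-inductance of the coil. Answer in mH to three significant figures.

Self-inductance is defined by L = NΦ_B/I (flux linkage over current).
L = (1500)(6.810×10^-5 Wb)/(13.4 A) = 7.623×10^-3 H.

L ≈ 7.62 mH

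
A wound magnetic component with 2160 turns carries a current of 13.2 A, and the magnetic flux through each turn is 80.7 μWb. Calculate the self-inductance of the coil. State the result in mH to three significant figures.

Self-inductance is defined by L = NΦ_B/I (flux linkage over current).
L = (2160)(8.070×10^-5 Wb)/(13.2 A) = 1.321×10^-2 H.

L ≈ 13.2 mH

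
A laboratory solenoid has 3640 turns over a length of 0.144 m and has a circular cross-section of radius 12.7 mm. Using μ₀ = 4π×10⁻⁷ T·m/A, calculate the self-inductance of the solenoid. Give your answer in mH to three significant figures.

L ≈ 58.6 mH

A = πr² = π(1.270×10^-2 m)² = 5.067×10^-4 m².
For a long solenoid, L = μ₀N²A/ℓ.
L = (4π×10⁻⁷)(3640)²(5.067×10^-4)/(0.144 m) = 5.859×10^-2 H.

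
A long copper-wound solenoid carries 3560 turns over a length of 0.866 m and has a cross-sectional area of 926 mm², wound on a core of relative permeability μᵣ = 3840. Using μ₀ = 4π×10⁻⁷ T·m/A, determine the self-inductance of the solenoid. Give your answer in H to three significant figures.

L ≈ 65.4 H

A = 926 mm² = 9.260×10^-4 m².
For a long solenoid, L = μ₀μᵣN²A/ℓ.
L = (4π×10⁻⁷)(3840)(3560)²(9.260×10^-4)/(0.866 m) = 65.39 H.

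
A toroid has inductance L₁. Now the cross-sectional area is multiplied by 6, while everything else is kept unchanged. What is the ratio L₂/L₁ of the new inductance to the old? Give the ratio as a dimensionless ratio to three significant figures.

L₂/L₁ = 6.00

For a toroid, L ∝ μᵣN²A/R.
L₂/L₁ = (6) = 6.00.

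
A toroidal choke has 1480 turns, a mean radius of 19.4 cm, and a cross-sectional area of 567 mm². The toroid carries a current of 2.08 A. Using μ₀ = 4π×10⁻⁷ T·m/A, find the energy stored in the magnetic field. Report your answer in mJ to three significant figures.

U ≈ 2.77 mJ

L = μ₀N²A/(2πR) = (4π×10⁻⁷)(1480)²(5.670×10^-4)/(2π×0.194) = 1.280×10^-3 H.
U = ½LI² = ½(1.280×10^-3)(2.08)² = 2.770×10^-3 J.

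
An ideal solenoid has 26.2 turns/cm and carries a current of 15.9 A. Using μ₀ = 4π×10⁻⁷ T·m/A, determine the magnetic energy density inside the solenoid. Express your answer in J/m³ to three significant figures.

B = μ₀nI = (4π×10⁻⁷)(2.620×10^3)(15.9) = 5.2349×10^-2 T.
u = B²/(2μ₀) = (5.2349×10^-2)²/(2×4π×10⁻⁷) = 1.090×10^3 J/m³.

u ≈ 1090 J/m³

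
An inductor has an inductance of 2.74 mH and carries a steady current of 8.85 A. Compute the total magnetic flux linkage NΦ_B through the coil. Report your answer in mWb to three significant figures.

NΦ_B ≈ 24.2 mWb

From L = NΦ_B/I, the flux linkage is NΦ_B = LI.
NΦ_B = (2.740×10^-3 H)(8.85 A) = 2.4249×10^-2 Wb.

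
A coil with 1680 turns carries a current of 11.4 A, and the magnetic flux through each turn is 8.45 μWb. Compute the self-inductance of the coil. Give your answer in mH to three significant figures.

L ≈ 1.25 mH

Self-inductance is defined by L = NΦ_B/I (flux linkage over current).
L = (1680)(8.450×10^-6 Wb)/(11.4 A) = 1.245×10^-3 H.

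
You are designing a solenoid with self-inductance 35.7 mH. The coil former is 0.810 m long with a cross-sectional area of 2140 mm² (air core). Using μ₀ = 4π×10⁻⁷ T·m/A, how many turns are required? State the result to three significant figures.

A = 2140 mm² = 2.140×10^-3 m².
From L = μ₀N²A/ℓ, N = √(Lℓ / (μ₀A)).
N = √[(3.570×10^-2)(0.81) / ((4π×10⁻⁷)×2.140×10^-3)] = √(1.075×10^7) ≈ 3279.2.

N ≈ 3280 turns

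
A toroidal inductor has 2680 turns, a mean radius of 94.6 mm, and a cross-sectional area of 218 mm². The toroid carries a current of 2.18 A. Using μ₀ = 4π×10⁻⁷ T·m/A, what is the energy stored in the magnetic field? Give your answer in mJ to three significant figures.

L = μ₀N²A/(2πR) = (4π×10⁻⁷)(2680)²(2.180×10^-4)/(2π×9.460×10^-2) = 3.310×10^-3 H.
U = ½LI² = ½(3.310×10^-3)(2.18)² = 7.866×10^-3 J.

U ≈ 7.87 mJ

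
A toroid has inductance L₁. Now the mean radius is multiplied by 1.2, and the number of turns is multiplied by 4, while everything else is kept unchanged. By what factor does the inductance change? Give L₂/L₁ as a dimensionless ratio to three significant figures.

For a toroid, L ∝ μᵣN²A/R.
L₂/L₁ = (1.2)^-1 × (4)^2 = 13.3.

L₂/L₁ = 13.3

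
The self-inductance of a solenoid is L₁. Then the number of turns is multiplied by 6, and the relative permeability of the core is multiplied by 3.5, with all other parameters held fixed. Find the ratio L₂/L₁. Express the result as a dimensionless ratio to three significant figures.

For a solenoid, L ∝ μᵣN²A/ℓ.
L₂/L₁ = (6)^2 × (3.5) = 126.

L₂/L₁ = 126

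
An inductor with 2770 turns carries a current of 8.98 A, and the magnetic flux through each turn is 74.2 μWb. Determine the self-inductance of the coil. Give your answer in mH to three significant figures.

Self-inductance is defined by L = NΦ_B/I (flux linkage over current).
L = (2770)(7.420×10^-5 Wb)/(8.98 A) = 2.289×10^-2 H.

L ≈ 22.9 mH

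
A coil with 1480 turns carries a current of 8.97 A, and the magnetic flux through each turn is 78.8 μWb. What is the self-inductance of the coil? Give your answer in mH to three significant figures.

Self-inductance is defined by L = NΦ_B/I (flux linkage over current).
L = (1480)(7.880×10^-5 Wb)/(8.97 A) = 1.300×10^-2 H.

L ≈ 13.0 mH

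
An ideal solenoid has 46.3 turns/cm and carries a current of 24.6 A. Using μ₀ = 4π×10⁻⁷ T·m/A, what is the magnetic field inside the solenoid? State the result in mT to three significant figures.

Inside a long solenoid, B = μ₀nI.
B = (4π×10⁻⁷)(4.630×10^3 m⁻¹)(24.6 A) = 0.1431 T.

B ≈ 143 mT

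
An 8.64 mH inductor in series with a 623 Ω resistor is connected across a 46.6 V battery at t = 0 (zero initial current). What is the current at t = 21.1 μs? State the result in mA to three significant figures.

τ = L/R = 8.640×10^-3/623 = 1.387×10^-5 s; final current I_∞ = ε/R = 46.6/623 = 7.480×10^-2 A.
I(t) = I_∞(1 − e^(−t/τ)) with t/τ = 1.521.
I = (7.480×10^-2)(1 − e^(−1.521)) = 5.846×10^-2 A.

I ≈ 58.5 mA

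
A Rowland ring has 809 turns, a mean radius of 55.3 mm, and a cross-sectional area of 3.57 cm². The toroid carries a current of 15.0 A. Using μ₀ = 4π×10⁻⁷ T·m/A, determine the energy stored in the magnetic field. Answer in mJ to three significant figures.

L = μ₀N²A/(2πR) = (4π×10⁻⁷)(809)²(3.570×10^-4)/(2π×5.530×10^-2) = 8.450×10^-4 H.
U = ½LI² = ½(8.450×10^-4)(15.0)² = 9.507×10^-2 J.

U ≈ 95.1 mJ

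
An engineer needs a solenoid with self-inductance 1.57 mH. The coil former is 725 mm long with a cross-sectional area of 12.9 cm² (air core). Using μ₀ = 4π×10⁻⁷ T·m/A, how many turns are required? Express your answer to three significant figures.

N ≈ 838 turns

A = 12.9 cm² = 1.290×10^-3 m².
From L = μ₀N²A/ℓ, N = √(Lℓ / (μ₀A)).
N = √[(1.570×10^-3)(0.725) / ((4π×10⁻⁷)×1.290×10^-3)] = √(7.022×10^5) ≈ 838.0.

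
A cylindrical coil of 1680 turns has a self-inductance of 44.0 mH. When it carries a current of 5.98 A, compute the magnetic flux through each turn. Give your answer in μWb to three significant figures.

From L = NΦ_B/I, the flux per turn is Φ_B = LI/N.
Φ_B = (4.400×10^-2 H)(5.98 A)/1680 = 1.566×10^-4 Wb.

Φ_B ≈ 157 μWb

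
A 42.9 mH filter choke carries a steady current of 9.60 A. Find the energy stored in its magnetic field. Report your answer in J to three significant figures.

Stored magnetic energy: U = ½LI².
U = ½(4.290×10^-2 H)(9.60 A)² = 1.977 J.

U ≈ 1.98 J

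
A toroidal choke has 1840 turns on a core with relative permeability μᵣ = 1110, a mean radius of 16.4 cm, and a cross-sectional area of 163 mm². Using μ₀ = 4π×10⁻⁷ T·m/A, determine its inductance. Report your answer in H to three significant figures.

For a thin toroid, L = μ₀μᵣN²A/(2πR).
L = (4π×10⁻⁷)(1110)(1840)²(1.630×10^-4) / (2π×0.164 m) = 0.747 H.

L ≈ 0.747 H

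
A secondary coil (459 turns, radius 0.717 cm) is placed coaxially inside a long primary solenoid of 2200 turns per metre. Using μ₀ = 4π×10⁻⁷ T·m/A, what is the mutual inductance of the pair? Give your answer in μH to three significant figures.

M ≈ 205 μH

The outer solenoid produces a uniform field B₁ = μ₀n₁I₁ across the inner coil,
so the flux linkage is N₂Φ = N₂B₁A₂ = μ₀n₁N₂A₂·I₁, giving M = μ₀n₁N₂A₂.
A₂ = πr² = π(7.170×10^-3 m)² = 1.615×10^-4 m².
M = (4π×10⁻⁷)(2200)(459)(1.615×10^-4) = 2.049×10^-4 H.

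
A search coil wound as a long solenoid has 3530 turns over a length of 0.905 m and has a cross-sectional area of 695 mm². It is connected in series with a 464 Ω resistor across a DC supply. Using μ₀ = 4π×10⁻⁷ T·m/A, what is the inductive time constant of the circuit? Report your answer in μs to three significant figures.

τ ≈ 25.9 μs

A = 695 mm² = 6.950×10^-4 m².
L = μ₀N²A/ℓ = (4π×10⁻⁷)(3530)²(6.950×10^-4)/(0.905) = 1.203×10^-2 H.
τ = L/R = (1.203×10^-2)/(464) = 2.592×10^-5 s.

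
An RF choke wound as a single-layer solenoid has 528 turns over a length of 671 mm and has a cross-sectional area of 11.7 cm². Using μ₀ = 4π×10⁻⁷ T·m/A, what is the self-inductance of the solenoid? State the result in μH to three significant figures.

A = 11.7 cm² = 1.170×10^-3 m².
For a long solenoid, L = μ₀N²A/ℓ.
L = (4π×10⁻⁷)(528)²(1.170×10^-3)/(0.671 m) = 6.109×10^-4 H.

L ≈ 611 μH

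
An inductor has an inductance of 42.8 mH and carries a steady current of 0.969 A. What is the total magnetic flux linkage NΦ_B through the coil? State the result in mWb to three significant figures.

From L = NΦ_B/I, the flux linkage is NΦ_B = LI.
NΦ_B = (4.280×10^-2 H)(0.969 A) = 4.147×10^-2 Wb.

NΦ_B ≈ 41.5 mWb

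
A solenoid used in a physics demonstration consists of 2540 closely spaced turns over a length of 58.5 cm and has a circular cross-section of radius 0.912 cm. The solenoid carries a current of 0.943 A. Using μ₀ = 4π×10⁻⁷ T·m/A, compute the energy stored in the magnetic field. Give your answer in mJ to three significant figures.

U ≈ 1.61 mJ

A = πr² = π(9.120×10^-3 m)² = 2.613×10^-4 m².
L = μ₀N²A/ℓ = (4π×10⁻⁷)(2540)²(2.613×10^-4)/(0.585) = 3.621×10^-3 H.
U = ½LI² = ½(3.621×10^-3)(0.943)² = 1.610×10^-3 J.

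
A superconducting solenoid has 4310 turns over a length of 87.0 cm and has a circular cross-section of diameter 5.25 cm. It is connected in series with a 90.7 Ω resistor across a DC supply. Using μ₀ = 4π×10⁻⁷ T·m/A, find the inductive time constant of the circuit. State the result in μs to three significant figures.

A = π(d/2)² = π(2.625×10^-2 m)² = 2.1648×10^-3 m².
L = μ₀N²A/ℓ = (4π×10⁻⁷)(4310)²(2.1648×10^-3)/(0.87) = 5.808×10^-2 H.
τ = L/R = (5.808×10^-2)/(90.7) = 6.404×10^-4 s.

τ ≈ 640 μs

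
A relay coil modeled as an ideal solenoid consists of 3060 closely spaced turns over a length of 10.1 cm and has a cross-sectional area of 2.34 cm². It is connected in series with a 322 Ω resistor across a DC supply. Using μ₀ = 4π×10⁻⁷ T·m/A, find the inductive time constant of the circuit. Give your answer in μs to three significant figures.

A = 2.34 cm² = 2.340×10^-4 m².
L = μ₀N²A/ℓ = (4π×10⁻⁷)(3060)²(2.340×10^-4)/(0.101) = 2.726×10^-2 H.
τ = L/R = (2.726×10^-2)/(322) = 8.466×10^-5 s.

τ ≈ 84.7 μs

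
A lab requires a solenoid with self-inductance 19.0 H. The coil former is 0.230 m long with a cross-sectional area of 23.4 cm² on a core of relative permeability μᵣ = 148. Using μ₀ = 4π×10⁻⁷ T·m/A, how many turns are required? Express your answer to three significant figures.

N ≈ 3170 turns

A = 23.4 cm² = 2.340×10^-3 m².
From L = μ₀μᵣN²A/ℓ, N = √(Lℓ / (μ₀μᵣA)).
N = √[(19)(0.23) / ((4π×10⁻⁷)(148)×2.340×10^-3)] = √(1.004×10^7) ≈ 3168.8.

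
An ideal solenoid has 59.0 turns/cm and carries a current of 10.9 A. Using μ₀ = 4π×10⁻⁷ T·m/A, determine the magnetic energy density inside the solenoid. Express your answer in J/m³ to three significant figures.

B = μ₀nI = (4π×10⁻⁷)(5.900×10^3)(10.9) = 8.081×10^-2 T.
u = B²/(2μ₀) = (8.081×10^-2)²/(2×4π×10⁻⁷) = 2.599×10^3 J/m³.

u ≈ 2600 J/m³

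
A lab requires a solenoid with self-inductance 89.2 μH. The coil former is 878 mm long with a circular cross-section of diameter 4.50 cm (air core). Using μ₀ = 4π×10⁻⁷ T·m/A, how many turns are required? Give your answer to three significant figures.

N ≈ 198 turns

A = π(d/2)² = π(2.250×10^-2 m)² = 1.590×10^-3 m².
From L = μ₀N²A/ℓ, N = √(Lℓ / (μ₀A)).
N = √[(8.920×10^-5)(0.878) / ((4π×10⁻⁷)×1.590×10^-3)] = √(3.919×10^4) ≈ 198.0.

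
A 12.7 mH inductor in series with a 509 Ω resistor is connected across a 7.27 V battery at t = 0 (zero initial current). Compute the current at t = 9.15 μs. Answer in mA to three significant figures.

τ = L/R = 1.270×10^-2/509 = 2.495×10^-5 s; final current I_∞ = ε/R = 7.27/509 = 1.428×10^-2 A.
I(t) = I_∞(1 − e^(−t/τ)) with t/τ = 0.367.
I = (1.428×10^-2)(1 − e^(−0.367)) = 4.3848×10^-3 A.

I ≈ 4.38 mA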